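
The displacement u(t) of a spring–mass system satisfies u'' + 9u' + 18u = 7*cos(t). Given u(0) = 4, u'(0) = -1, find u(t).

u = -365*exp(-6*t)/111 + 63*sin(t)/370 + 119*cos(t)/370 + 209*exp(-3*t)/30

Characteristic equation r² + 9r + 18 = 0 factors as (r + 3)(r + 6) = 0, so r = -3, -6.
Hence u_h = C1*exp(-3*t) + C2*exp(-6*t).
Try u_p = A*cos(t) + B*sin(t). Substituting and equating the coefficients of cos(t) and sin(t) gives A = 119/370, B = 63/370, so u_p = 63*sin(t)/370 + 119*cos(t)/370.
General solution: u = 63*sin(t)/370 + 119*cos(t)/370 + C1*exp(-3*t) + C2*exp(-6*t).
Apply the initial conditions: u(0) = 119/370 + C1 + C2 = 4 and u'(0) = 63/370 - 6*C2 - 3*C1 = -1. Solving gives C1 = 209/30, C2 = -365/111.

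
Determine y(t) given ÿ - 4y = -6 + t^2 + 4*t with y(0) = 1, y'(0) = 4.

Characteristic equation r² - 4 = 0 factors as (r - 2)(r + 2) = 0, so r = 2, -2.
Hence y_h = C1*exp(2*t) + C2*exp(-2*t).
For the particular solution try y_p = A0 + A1*t + A2*t^2. Substituting and matching coefficients of each power of t gives A0 = 11/8, A1 = -1, A2 = -1/4, so y_p = 11/8 - t - t^2/4.
General solution: y = 11/8 - t - t^2/4 + C1*exp(2*t) + C2*exp(-2*t).
Apply the initial conditions: y(0) = 11/8 + C1 + C2 = 1 and y'(0) = -1 - 2*C2 + 2*C1 = 4. Solving gives C1 = 17/16, C2 = -23/16.

y = 11/8 - t - 23*exp(-2*t)/16 - t**2/4 + 17*exp(2*t)/16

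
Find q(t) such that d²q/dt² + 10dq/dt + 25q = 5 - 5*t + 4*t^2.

Characteristic equation r² + 10r + 25 = 0 has discriminant (10)² - 4·(25) = 0, so r = -5 is a repeated root.
Hence q_h = (C1 + C2*t)*exp(-5*t).
For the particular solution try q_p = A0 + A1*t + A2*t^2. Substituting and matching coefficients of each power of t gives A0 = 199/625, A1 = -41/125, A2 = 4/25, so q_p = 199/625 - 41*t/125 + 4*t^2/25.

q = 199/625 - 41*t/125 + 4*t**2/25 + C1*exp(-5*t) + C2*t*exp(-5*t)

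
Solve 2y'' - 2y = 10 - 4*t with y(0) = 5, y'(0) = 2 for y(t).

y = -5 + 2*t + 5*exp(t) + 5*exp(-t)

Divide through by 2: y'' - y = 5 - 2*t.
Characteristic equation r² - 1 = 0 factors as (r + 1)(r - 1) = 0, so r = -1, 1.
Hence y_h = C1*exp(-t) + C2*exp(t).
For the particular solution try y_p = A0 + A1*t. Substituting and matching coefficients of each power of t gives A0 = -5, A1 = 2, so y_p = -5 + 2*t.
General solution: y = -5 + 2*t + C1*exp(-t) + C2*exp(t).
Apply the initial conditions: y(0) = -5 + C1 + C2 = 5 and y'(0) = 2 + C2 - C1 = 2. Solving gives C1 = 5, C2 = 5.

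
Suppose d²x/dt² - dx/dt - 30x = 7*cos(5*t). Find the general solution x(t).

Characteristic equation r² - r - 30 = 0 factors as (r + 5)(r - 6) = 0, so r = -5, 6.
Hence x_h = C1*exp(-5*t) + C2*exp(6*t).
Try x_p = A*cos(5*t) + B*sin(5*t). Substituting and equating the coefficients of cos(5t) and sin(5t) gives A = -77/610, B = -7/610, so x_p = -77*cos(5*t)/610 - 7*sin(5*t)/610.

x = -77*cos(5*t)/610 - 7*sin(5*t)/610 + C1*exp(-5*t) + C2*exp(6*t)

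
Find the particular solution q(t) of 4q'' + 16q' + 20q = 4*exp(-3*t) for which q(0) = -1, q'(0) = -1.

Divide through by 4: q'' + 4q' + 5q = exp(-3*t).
Characteristic equation r² + 4r + 5 = 0 has discriminant (4)² - 4·(5) = -4 < 0, so r = -2 ± i.
Hence q_h = C1*cos(t)*exp(-2*t) + C2*exp(-2*t)*sin(t).
Try q_p = A*exp(-3*t). Substituting into the equation and dividing by exp(-3*t) gives A = 1/2, so q_p = exp(-3*t)/2.
General solution: q = exp(-3*t)/2 + C1*cos(t)*exp(-2*t) + C2*exp(-2*t)*sin(t).
Apply the initial conditions: q(0) = 1/2 + C1 = -1 and q'(0) = -3/2 + C2 - 2*C1 = -1. Solving gives C1 = -3/2, C2 = -5/2.

q = exp(-3*t)/2 - 5*exp(-2*t)*sin(t)/2 - 3*cos(t)*exp(-2*t)/2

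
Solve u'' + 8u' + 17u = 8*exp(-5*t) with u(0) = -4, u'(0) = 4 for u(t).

Characteristic equation r² + 8r + 17 = 0 has discriminant (8)² - 4·(17) = -4 < 0, so r = -4 ± i.
Hence u_h = C1*cos(t)*exp(-4*t) + C2*exp(-4*t)*sin(t).
Try u_p = A*exp(-5*t). Substituting into the equation and dividing by exp(-5*t) gives A = 4, so u_p = 4*exp(-5*t).
General solution: u = 4*exp(-5*t) + C1*cos(t)*exp(-4*t) + C2*exp(-4*t)*sin(t).
Apply the initial conditions: u(0) = 4 + C1 = -4 and u'(0) = -20 + C2 - 4*C1 = 4. Solving gives C1 = -8, C2 = -8.

u = 4*exp(-5*t) - 8*cos(t)*exp(-4*t) - 8*exp(-4*t)*sin(t)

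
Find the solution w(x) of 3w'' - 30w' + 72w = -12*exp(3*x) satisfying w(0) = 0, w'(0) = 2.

Divide through by 3: w'' - 10w' + 24w = -4*exp(3*x).
Characteristic equation r² - 10r + 24 = 0 factors as (r - 4)(r - 6) = 0, so r = 4, 6.
Hence w_h = C1*exp(4*x) + C2*exp(6*x).
Try w_p = A*exp(3*x). Substituting into the equation and dividing by exp(3*x) gives A = -4/3, so w_p = -4*exp(3*x)/3.
General solution: w = -4*exp(3*x)/3 + C1*exp(4*x) + C2*exp(6*x).
Apply the initial conditions: w(0) = -4/3 + C1 + C2 = 0 and w'(0) = -4 + 4*C1 + 6*C2 = 2. Solving gives C1 = 1, C2 = 1/3.

w = -4*exp(3*x)/3 + exp(6*x)/3 + exp(4*x)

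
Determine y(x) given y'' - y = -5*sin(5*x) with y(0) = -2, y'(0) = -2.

y = -129*exp(x)/52 + 5*sin(5*x)/26 + 25*exp(-x)/52

Characteristic equation r² - 1 = 0 factors as (r + 1)(r - 1) = 0, so r = -1, 1.
Hence y_h = C1*exp(-x) + C2*exp(x).
Try y_p = A*cos(5*x) + B*sin(5*x). Substituting and equating the coefficients of cos(5x) and sin(5x) gives A = 0, B = 5/26, so y_p = 5*sin(5*x)/26.
General solution: y = 5*sin(5*x)/26 + C1*exp(-x) + C2*exp(x).
Apply the initial conditions: y(0) = C1 + C2 = -2 and y'(0) = 25/26 + C2 - C1 = -2. Solving gives C1 = 25/52, C2 = -129/52.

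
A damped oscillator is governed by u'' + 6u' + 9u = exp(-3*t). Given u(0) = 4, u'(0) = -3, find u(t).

Characteristic equation r² + 6r + 9 = 0 has discriminant (6)² - 4·(9) = 0, so r = -3 is a repeated root.
Hence u_h = (C1 + C2*t)*exp(-3*t).
Since exp(-3*t) solves the homogeneous equation (r = -3 is a root of multiplicity 2), multiply the trial by t^2. Try u_p = A*t^2*exp(-3*t). Substituting into the equation and dividing by exp(-3*t) gives A = 1/2, so u_p = t^2*exp(-3*t)/2.
General solution: u = C1*exp(-3*t) + t^2*exp(-3*t)/2 + C2*t*exp(-3*t).
Apply the initial conditions: u(0) = C1 = 4 and u'(0) = C2 - 3*C1 = -3. Solving gives C1 = 4, C2 = 9.

u = 4*exp(-3*t) + t**2*exp(-3*t)/2 + 9*t*exp(-3*t)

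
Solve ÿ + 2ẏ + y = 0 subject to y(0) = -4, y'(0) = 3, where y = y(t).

y = -4*exp(-t) - t*exp(-t)

Characteristic equation r² + 2r + 1 = 0 has discriminant (2)² - 4·(1) = 0, so r = -1 is a repeated root.
Hence y_h = (C1 + C2*t)*exp(-t).
Apply the initial conditions: y(0) = C1 = -4 and y'(0) = C2 - C1 = 3. Solving gives C1 = -4, C2 = -1.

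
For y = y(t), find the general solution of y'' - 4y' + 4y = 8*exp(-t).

y = 8*exp(-t)/9 + C1*exp(2*t) + C2*t*exp(2*t)

Characteristic equation r² - 4r + 4 = 0 has discriminant (-4)² - 4·(4) = 0, so r = 2 is a repeated root.
Hence y_h = (C1 + C2*t)*exp(2*t).
Try y_p = A*exp(-t). Substituting into the equation and dividing by exp(-t) gives A = 8/9, so y_p = 8*exp(-t)/9.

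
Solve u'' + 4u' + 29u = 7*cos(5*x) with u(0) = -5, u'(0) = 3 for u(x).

Characteristic equation r² + 4r + 29 = 0 has discriminant (4)² - 4·(29) = -100 < 0, so r = -2 ± 5i.
Hence u_h = C1*cos(5*x)*exp(-2*x) + C2*exp(-2*x)*sin(5*x).
Try u_p = A*cos(5*x) + B*sin(5*x). Substituting and equating the coefficients of cos(5x) and sin(5x) gives A = 7/104, B = 35/104, so u_p = 7*cos(5*x)/104 + 35*sin(5*x)/104.
General solution: u = 7*cos(5*x)/104 + 35*sin(5*x)/104 + C1*cos(5*x)*exp(-2*x) + C2*exp(-2*x)*sin(5*x).
Apply the initial conditions: u(0) = 7/104 + C1 = -5 and u'(0) = 175/104 - 2*C1 + 5*C2 = 3. Solving gives C1 = -527/104, C2 = -917/520.

u = 7*cos(5*x)/104 + 35*sin(5*x)/104 - 917*exp(-2*x)*sin(5*x)/520 - 527*cos(5*x)*exp(-2*x)/104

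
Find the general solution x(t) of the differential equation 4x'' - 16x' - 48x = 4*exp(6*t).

x = C1*exp(-2*t) + C2*exp(6*t) + t*exp(6*t)/8

Divide through by 4: x'' - 4x' - 12x = exp(6*t).
Characteristic equation r² - 4r - 12 = 0 factors as (r + 2)(r - 6) = 0, so r = -2, 6.
Hence x_h = C1*exp(-2*t) + C2*exp(6*t).
Since exp(6*t) solves the homogeneous equation (r = 6 is a root of multiplicity 1), multiply the trial by t. Try x_p = A*t*exp(6*t). Substituting into the equation and dividing by exp(6*t) gives A = 1/8, so x_p = t*exp(6*t)/8.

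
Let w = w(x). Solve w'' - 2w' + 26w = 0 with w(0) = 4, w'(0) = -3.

w = 4*cos(5*x)*exp(x) - 7*exp(x)*sin(5*x)/5

Characteristic equation r² - 2r + 26 = 0 has discriminant (-2)² - 4·(26) = -100 < 0, so r = 1 ± 5i.
Hence w_h = C1*cos(5*x)*exp(x) + C2*exp(x)*sin(5*x).
Apply the initial conditions: w(0) = C1 = 4 and w'(0) = C1 + 5*C2 = -3. Solving gives C1 = 4, C2 = -7/5.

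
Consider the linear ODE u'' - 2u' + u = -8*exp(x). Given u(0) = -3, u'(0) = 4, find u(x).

Characteristic equation r² - 2r + 1 = 0 has discriminant (-2)² - 4·(1) = 0, so r = 1 is a repeated root.
Hence u_h = (C1 + C2*x)*exp(x).
Since exp(x) solves the homogeneous equation (r = 1 is a root of multiplicity 2), multiply the trial by x^2. Try u_p = A*x^2*exp(x). Substituting into the equation and dividing by exp(x) gives A = -4, so u_p = -4*x^2*exp(x).
General solution: u = C1*exp(x) - 4*x^2*exp(x) + C2*x*exp(x).
Apply the initial conditions: u(0) = C1 = -3 and u'(0) = C1 + C2 = 4. Solving gives C1 = -3, C2 = 7.

u = -3*exp(x) - 4*x**2*exp(x) + 7*x*exp(x)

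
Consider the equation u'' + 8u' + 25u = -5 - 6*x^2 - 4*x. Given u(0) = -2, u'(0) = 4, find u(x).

u = -2793/15625 - 6*x**2/25 - 4*x/625 - 28457*cos(3*x)*exp(-4*x)/15625 - 17076*exp(-4*x)*sin(3*x)/15625

Characteristic equation r² + 8r + 25 = 0 has discriminant (8)² - 4·(25) = -36 < 0, so r = -4 ± 3i.
Hence u_h = C1*cos(3*x)*exp(-4*x) + C2*exp(-4*x)*sin(3*x).
For the particular solution try u_p = A0 + A1*x + A2*x^2. Substituting and matching coefficients of each power of x gives A0 = -2793/15625, A1 = -4/625, A2 = -6/25, so u_p = -2793/15625 - 6*x^2/25 - 4*x/625.
General solution: u = -2793/15625 - 6*x^2/25 - 4*x/625 + C1*cos(3*x)*exp(-4*x) + C2*exp(-4*x)*sin(3*x).
Apply the initial conditions: u(0) = -2793/15625 + C1 = -2 and u'(0) = -4/625 - 4*C1 + 3*C2 = 4. Solving gives C1 = -28457/15625, C2 = -17076/15625.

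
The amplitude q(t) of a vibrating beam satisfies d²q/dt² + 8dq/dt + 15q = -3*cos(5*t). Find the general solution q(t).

Characteristic equation r² + 8r + 15 = 0 factors as (r + 3)(r + 5) = 0, so r = -3, -5.
Hence q_h = C1*exp(-3*t) + C2*exp(-5*t).
Try q_p = A*cos(5*t) + B*sin(5*t). Substituting and equating the coefficients of cos(5t) and sin(5t) gives A = 3/170, B = -6/85, so q_p = -6*sin(5*t)/85 + 3*cos(5*t)/170.

q = -6*sin(5*t)/85 + 3*cos(5*t)/170 + C1*exp(-3*t) + C2*exp(-5*t)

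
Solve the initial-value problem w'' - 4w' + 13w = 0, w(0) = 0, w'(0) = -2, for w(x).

w = -2*exp(2*x)*sin(3*x)/3

Characteristic equation r² - 4r + 13 = 0 has discriminant (-4)² - 4·(13) = -36 < 0, so r = 2 ± 3i.
Hence w_h = C1*cos(3*x)*exp(2*x) + C2*exp(2*x)*sin(3*x).
Apply the initial conditions: w(0) = C1 = 0 and w'(0) = 2*C1 + 3*C2 = -2. Solving gives C1 = 0, C2 = -2/3.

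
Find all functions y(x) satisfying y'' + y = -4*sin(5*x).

Characteristic equation r² + 1 = 0 has discriminant (0)² - 4·(1) = -4 < 0, so r = ± i.
Hence y_h = C1*cos(x) + C2*sin(x).
Try y_p = A*cos(5*x) + B*sin(5*x). Substituting and equating the coefficients of cos(5x) and sin(5x) gives A = 0, B = 1/6, so y_p = sin(5*x)/6.

y = sin(5*x)/6 + C1*cos(x) + C2*sin(x)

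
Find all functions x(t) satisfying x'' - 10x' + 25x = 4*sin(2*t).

Characteristic equation r² - 10r + 25 = 0 has discriminant (-10)² - 4·(25) = 0, so r = 5 is a repeated root.
Hence x_h = (C1 + C2*t)*exp(5*t).
Try x_p = A*cos(2*t) + B*sin(2*t). Substituting and equating the coefficients of cos(2t) and sin(2t) gives A = 80/841, B = 84/841, so x_p = 80*cos(2*t)/841 + 84*sin(2*t)/841.

x = 80*cos(2*t)/841 + 84*sin(2*t)/841 + C1*exp(5*t) + C2*t*exp(5*t)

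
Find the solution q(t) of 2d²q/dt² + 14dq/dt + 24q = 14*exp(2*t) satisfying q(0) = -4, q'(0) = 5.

Divide through by 2: q'' + 7q' + 12q = 7*exp(2*t).
Characteristic equation r² + 7r + 12 = 0 factors as (r + 3)(r + 4) = 0, so r = -3, -4.
Hence q_h = C1*exp(-3*t) + C2*exp(-4*t).
Try q_p = A*exp(2*t). Substituting into the equation and dividing by exp(2*t) gives A = 7/30, so q_p = 7*exp(2*t)/30.
General solution: q = 7*exp(2*t)/30 + C1*exp(-3*t) + C2*exp(-4*t).
Apply the initial conditions: q(0) = 7/30 + C1 + C2 = -4 and q'(0) = 7/15 - 4*C2 - 3*C1 = 5. Solving gives C1 = -62/5, C2 = 49/6.

q = -62*exp(-3*t)/5 + 7*exp(2*t)/30 + 49*exp(-4*t)/6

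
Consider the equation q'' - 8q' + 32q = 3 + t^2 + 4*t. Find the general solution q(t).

q = 65/512 + t**2/32 + 9*t/64 + C1*cos(4*t)*exp(4*t) + C2*exp(4*t)*sin(4*t)

Characteristic equation r² - 8r + 32 = 0 has discriminant (-8)² - 4·(32) = -64 < 0, so r = 4 ± 4i.
Hence q_h = C1*cos(4*t)*exp(4*t) + C2*exp(4*t)*sin(4*t).
For the particular solution try q_p = A0 + A1*t + A2*t^2. Substituting and matching coefficients of each power of t gives A0 = 65/512, A1 = 9/64, A2 = 1/32, so q_p = 65/512 + t^2/32 + 9*t/64.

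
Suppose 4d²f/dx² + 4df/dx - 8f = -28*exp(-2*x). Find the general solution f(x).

f = C1*exp(-2*x) + C2*exp(x) + 7*x*exp(-2*x)/3

Divide through by 4: f'' + f' - 2f = -7*exp(-2*x).
Characteristic equation r² + r - 2 = 0 factors as (r + 2)(r - 1) = 0, so r = -2, 1.
Hence f_h = C1*exp(-2*x) + C2*exp(x).
Since exp(-2*x) solves the homogeneous equation (r = -2 is a root of multiplicity 1), multiply the trial by x. Try f_p = A*x*exp(-2*x). Substituting into the equation and dividing by exp(-2*x) gives A = 7/3, so f_p = 7*x*exp(-2*x)/3.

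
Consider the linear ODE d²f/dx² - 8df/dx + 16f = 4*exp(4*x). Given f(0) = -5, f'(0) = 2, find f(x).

f = -5*exp(4*x) + 2*x**2*exp(4*x) + 22*x*exp(4*x)

Characteristic equation r² - 8r + 16 = 0 has discriminant (-8)² - 4·(16) = 0, so r = 4 is a repeated root.
Hence f_h = (C1 + C2*x)*exp(4*x).
Since exp(4*x) solves the homogeneous equation (r = 4 is a root of multiplicity 2), multiply the trial by x^2. Try f_p = A*x^2*exp(4*x). Substituting into the equation and dividing by exp(4*x) gives A = 2, so f_p = 2*x^2*exp(4*x).
General solution: f = C1*exp(4*x) + 2*x^2*exp(4*x) + C2*x*exp(4*x).
Apply the initial conditions: f(0) = C1 = -5 and f'(0) = C2 + 4*C1 = 2. Solving gives C1 = -5, C2 = 22.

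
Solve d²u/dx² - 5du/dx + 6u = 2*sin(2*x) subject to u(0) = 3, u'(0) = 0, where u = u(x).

u = -74*exp(3*x)/13 + sin(2*x)/26 + 5*cos(2*x)/26 + 17*exp(2*x)/2

Characteristic equation r² - 5r + 6 = 0 factors as (r - 3)(r - 2) = 0, so r = 3, 2.
Hence u_h = C1*exp(3*x) + C2*exp(2*x).
Try u_p = A*cos(2*x) + B*sin(2*x). Substituting and equating the coefficients of cos(2x) and sin(2x) gives A = 5/26, B = 1/26, so u_p = sin(2*x)/26 + 5*cos(2*x)/26.
General solution: u = sin(2*x)/26 + 5*cos(2*x)/26 + C1*exp(3*x) + C2*exp(2*x).
Apply the initial conditions: u(0) = 5/26 + C1 + C2 = 3 and u'(0) = 1/13 + 2*C2 + 3*C1 = 0. Solving gives C1 = -74/13, C2 = 17/2.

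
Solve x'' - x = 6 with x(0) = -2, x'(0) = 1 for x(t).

Characteristic equation r² - 1 = 0 factors as (r + 1)(r - 1) = 0, so r = -1, 1.
Hence x_h = C1*exp(-t) + C2*exp(t).
For the particular solution try x_p = A0. Substituting and matching coefficients of each power of t gives A0 = -6, so x_p = -6.
General solution: x = -6 + C1*exp(-t) + C2*exp(t).
Apply the initial conditions: x(0) = -6 + C1 + C2 = -2 and x'(0) = C2 - C1 = 1. Solving gives C1 = 3/2, C2 = 5/2.

x = -6 + 3*exp(-t)/2 + 5*exp(t)/2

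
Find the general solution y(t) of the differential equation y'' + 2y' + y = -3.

y = -3 + C1*exp(-t) + C2*t*exp(-t)

Characteristic equation r² + 2r + 1 = 0 has discriminant (2)² - 4·(1) = 0, so r = -1 is a repeated root.
Hence y_h = (C1 + C2*t)*exp(-t).
For the particular solution try y_p = A0. Substituting and matching coefficients of each power of t gives A0 = -3, so y_p = -3.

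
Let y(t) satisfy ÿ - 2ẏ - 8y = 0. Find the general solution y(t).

Characteristic equation r² - 2r - 8 = 0 factors as (r + 2)(r - 4) = 0, so r = -2, 4.
Hence y_h = C1*exp(-2*t) + C2*exp(4*t).

y = C1*exp(-2*t) + C2*exp(4*t)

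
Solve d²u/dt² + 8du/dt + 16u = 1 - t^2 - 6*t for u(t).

Characteristic equation r² + 8r + 16 = 0 has discriminant (8)² - 4·(16) = 0, so r = -4 is a repeated root.
Hence u_h = (C1 + C2*t)*exp(-4*t).
For the particular solution try u_p = A0 + A1*t + A2*t^2. Substituting and matching coefficients of each power of t gives A0 = 29/128, A1 = -5/16, A2 = -1/16, so u_p = 29/128 - 5*t/16 - t^2/16.

u = 29/128 - 5*t/16 - t**2/16 + C1*exp(-4*t) + C2*t*exp(-4*t)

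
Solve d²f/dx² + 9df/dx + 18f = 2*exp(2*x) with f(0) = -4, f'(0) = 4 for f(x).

f = -34*exp(-3*x)/5 + exp(2*x)/20 + 11*exp(-6*x)/4

Characteristic equation r² + 9r + 18 = 0 factors as (r + 6)(r + 3) = 0, so r = -6, -3.
Hence f_h = C1*exp(-6*x) + C2*exp(-3*x).
Try f_p = A*exp(2*x). Substituting into the equation and dividing by exp(2*x) gives A = 1/20, so f_p = exp(2*x)/20.
General solution: f = exp(2*x)/20 + C1*exp(-6*x) + C2*exp(-3*x).
Apply the initial conditions: f(0) = 1/20 + C1 + C2 = -4 and f'(0) = 1/10 - 6*C1 - 3*C2 = 4. Solving gives C1 = 11/4, C2 = -34/5.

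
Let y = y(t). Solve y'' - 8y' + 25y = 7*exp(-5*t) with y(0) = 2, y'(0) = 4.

Characteristic equation r² - 8r + 25 = 0 has discriminant (-8)² - 4·(25) = -36 < 0, so r = 4 ± 3i.
Hence y_h = C1*cos(3*t)*exp(4*t) + C2*exp(4*t)*sin(3*t).
Try y_p = A*exp(-5*t). Substituting into the equation and dividing by exp(-5*t) gives A = 7/90, so y_p = 7*exp(-5*t)/90.
General solution: y = 7*exp(-5*t)/90 + C1*cos(3*t)*exp(4*t) + C2*exp(4*t)*sin(3*t).
Apply the initial conditions: y(0) = 7/90 + C1 = 2 and y'(0) = -7/18 + 3*C2 + 4*C1 = 4. Solving gives C1 = 173/90, C2 = -11/10.

y = 7*exp(-5*t)/90 - 11*exp(4*t)*sin(3*t)/10 + 173*cos(3*t)*exp(4*t)/90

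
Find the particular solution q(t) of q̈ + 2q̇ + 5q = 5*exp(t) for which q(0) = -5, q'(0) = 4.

Characteristic equation r² + 2r + 5 = 0 has discriminant (2)² - 4·(5) = -16 < 0, so r = -1 ± 2i.
Hence q_h = C1*cos(2*t)*exp(-t) + C2*exp(-t)*sin(2*t).
Try q_p = A*exp(t). Substituting into the equation and dividing by exp(t) gives A = 5/8, so q_p = 5*exp(t)/8.
General solution: q = 5*exp(t)/8 + C1*cos(2*t)*exp(-t) + C2*exp(-t)*sin(2*t).
Apply the initial conditions: q(0) = 5/8 + C1 = -5 and q'(0) = 5/8 - C1 + 2*C2 = 4. Solving gives C1 = -45/8, C2 = -9/8.

q = 5*exp(t)/8 - 45*cos(2*t)*exp(-t)/8 - 9*exp(-t)*sin(2*t)/8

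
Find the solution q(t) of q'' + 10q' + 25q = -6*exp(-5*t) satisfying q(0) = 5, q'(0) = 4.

Characteristic equation r² + 10r + 25 = 0 has discriminant (10)² - 4·(25) = 0, so r = -5 is a repeated root.
Hence q_h = (C1 + C2*t)*exp(-5*t).
Since exp(-5*t) solves the homogeneous equation (r = -5 is a root of multiplicity 2), multiply the trial by t^2. Try q_p = A*t^2*exp(-5*t). Substituting into the equation and dividing by exp(-5*t) gives A = -3, so q_p = -3*t^2*exp(-5*t).
General solution: q = C1*exp(-5*t) - 3*t^2*exp(-5*t) + C2*t*exp(-5*t).
Apply the initial conditions: q(0) = C1 = 5 and q'(0) = C2 - 5*C1 = 4. Solving gives C1 = 5, C2 = 29.

q = 5*exp(-5*t) - 3*t**2*exp(-5*t) + 29*t*exp(-5*t)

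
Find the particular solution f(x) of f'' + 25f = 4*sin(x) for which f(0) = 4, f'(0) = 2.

f = 4*cos(5*x) + sin(x)/6 + 11*sin(5*x)/30

Characteristic equation r² + 25 = 0 has discriminant (0)² - 4·(25) = -100 < 0, so r = ± 5i.
Hence f_h = C1*cos(5*x) + C2*sin(5*x).
Try f_p = A*cos(x) + B*sin(x). Substituting and equating the coefficients of cos(x) and sin(x) gives A = 0, B = 1/6, so f_p = sin(x)/6.
General solution: f = sin(x)/6 + C1*cos(5*x) + C2*sin(5*x).
Apply the initial conditions: f(0) = C1 = 4 and f'(0) = 1/6 + 5*C2 = 2. Solving gives C1 = 4, C2 = 11/30.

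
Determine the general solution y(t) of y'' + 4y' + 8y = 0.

y = C1*cos(2*t)*exp(-2*t) + C2*exp(-2*t)*sin(2*t)

Characteristic equation r² + 4r + 8 = 0 has discriminant (4)² - 4·(8) = -16 < 0, so r = -2 ± 2i.
Hence y_h = C1*cos(2*t)*exp(-2*t) + C2*exp(-2*t)*sin(2*t).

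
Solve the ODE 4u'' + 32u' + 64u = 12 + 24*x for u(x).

Divide through by 4: u'' + 8u' + 16u = 3 + 6*x.
Characteristic equation r² + 8r + 16 = 0 has discriminant (8)² - 4·(16) = 0, so r = -4 is a repeated root.
Hence u_h = (C1 + C2*x)*exp(-4*x).
For the particular solution try u_p = A0 + A1*x. Substituting and matching coefficients of each power of x gives A0 = 0, A1 = 3/8, so u_p = 3*x/8.

u = 3*x/8 + C1*exp(-4*x) + C2*x*exp(-4*x)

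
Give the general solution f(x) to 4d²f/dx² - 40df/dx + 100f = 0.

f = C1*exp(5*x) + C2*x*exp(5*x)

Divide through by 4: f'' - 10f' + 25f = 0.
Characteristic equation r² - 10r + 25 = 0 has discriminant (-10)² - 4·(25) = 0, so r = 5 is a repeated root.
Hence f_h = (C1 + C2*x)*exp(5*x).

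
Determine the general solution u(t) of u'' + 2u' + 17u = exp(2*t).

Characteristic equation r² + 2r + 17 = 0 has discriminant (2)² - 4·(17) = -64 < 0, so r = -1 ± 4i.
Hence u_h = C1*cos(4*t)*exp(-t) + C2*exp(-t)*sin(4*t).
Try u_p = A*exp(2*t). Substituting into the equation and dividing by exp(2*t) gives A = 1/25, so u_p = exp(2*t)/25.

u = exp(2*t)/25 + C1*cos(4*t)*exp(-t) + C2*exp(-t)*sin(4*t)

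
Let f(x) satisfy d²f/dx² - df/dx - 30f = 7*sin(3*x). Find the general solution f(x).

Characteristic equation r² - r - 30 = 0 factors as (r - 6)(r + 5) = 0, so r = 6, -5.
Hence f_h = C1*exp(6*x) + C2*exp(-5*x).
Try f_p = A*cos(3*x) + B*sin(3*x). Substituting and equating the coefficients of cos(3x) and sin(3x) gives A = 7/510, B = -91/510, so f_p = -91*sin(3*x)/510 + 7*cos(3*x)/510.

f = -91*sin(3*x)/510 + 7*cos(3*x)/510 + C1*exp(6*x) + C2*exp(-5*x)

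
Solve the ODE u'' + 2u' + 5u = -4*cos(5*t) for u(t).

Characteristic equation r² + 2r + 5 = 0 has discriminant (2)² - 4·(5) = -16 < 0, so r = -1 ± 2i.
Hence u_h = C1*cos(2*t)*exp(-t) + C2*exp(-t)*sin(2*t).
Try u_p = A*cos(5*t) + B*sin(5*t). Substituting and equating the coefficients of cos(5t) and sin(5t) gives A = 4/25, B = -2/25, so u_p = -2*sin(5*t)/25 + 4*cos(5*t)/25.

u = -2*sin(5*t)/25 + 4*cos(5*t)/25 + C1*cos(2*t)*exp(-t) + C2*exp(-t)*sin(2*t)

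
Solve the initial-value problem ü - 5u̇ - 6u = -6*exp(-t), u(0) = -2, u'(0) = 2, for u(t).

Characteristic equation r² - 5r - 6 = 0 factors as (r + 1)(r - 6) = 0, so r = -1, 6.
Hence u_h = C1*exp(-t) + C2*exp(6*t).
Since exp(-t) solves the homogeneous equation (r = -1 is a root of multiplicity 1), multiply the trial by t. Try u_p = A*t*exp(-t). Substituting into the equation and dividing by exp(-t) gives A = 6/7, so u_p = 6*t*exp(-t)/7.
General solution: u = C1*exp(-t) + C2*exp(6*t) + 6*t*exp(-t)/7.
Apply the initial conditions: u(0) = C1 + C2 = -2 and u'(0) = 6/7 - C1 + 6*C2 = 2. Solving gives C1 = -92/49, C2 = -6/49.

u = -92*exp(-t)/49 - 6*exp(6*t)/49 + 6*t*exp(-t)/7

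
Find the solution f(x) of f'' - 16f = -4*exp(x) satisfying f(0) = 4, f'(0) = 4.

f = 4*exp(x)/15 + 7*exp(4*x)/3 + 7*exp(-4*x)/5

Characteristic equation r² - 16 = 0 factors as (r + 4)(r - 4) = 0, so r = -4, 4.
Hence f_h = C1*exp(-4*x) + C2*exp(4*x).
Try f_p = A*exp(x). Substituting into the equation and dividing by exp(x) gives A = 4/15, so f_p = 4*exp(x)/15.
General solution: f = 4*exp(x)/15 + C1*exp(-4*x) + C2*exp(4*x).
Apply the initial conditions: f(0) = 4/15 + C1 + C2 = 4 and f'(0) = 4/15 - 4*C1 + 4*C2 = 4. Solving gives C1 = 7/5, C2 = 7/3.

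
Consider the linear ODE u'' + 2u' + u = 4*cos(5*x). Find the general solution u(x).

Characteristic equation r² + 2r + 1 = 0 has discriminant (2)² - 4·(1) = 0, so r = -1 is a repeated root.
Hence u_h = (C1 + C2*x)*exp(-x).
Try u_p = A*cos(5*x) + B*sin(5*x). Substituting and equating the coefficients of cos(5x) and sin(5x) gives A = -24/169, B = 10/169, so u_p = -24*cos(5*x)/169 + 10*sin(5*x)/169.

u = -24*cos(5*x)/169 + 10*sin(5*x)/169 + C1*exp(-x) + C2*x*exp(-x)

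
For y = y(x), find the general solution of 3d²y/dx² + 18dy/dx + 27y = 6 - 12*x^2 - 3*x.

Divide through by 3: y'' + 6y' + 9y = 2 - x - 4*x^2.
Characteristic equation r² + 6r + 9 = 0 has discriminant (6)² - 4·(9) = 0, so r = -3 is a repeated root.
Hence y_h = (C1 + C2*x)*exp(-3*x).
For the particular solution try y_p = A0 + A1*x + A2*x^2. Substituting and matching coefficients of each power of x gives A0 = 0, A1 = 13/27, A2 = -4/9, so y_p = -4*x^2/9 + 13*x/27.

y = -4*x**2/9 + 13*x/27 + C1*exp(-3*x) + C2*x*exp(-3*x)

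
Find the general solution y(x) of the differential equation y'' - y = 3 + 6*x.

Characteristic equation r² - 1 = 0 factors as (r + 1)(r - 1) = 0, so r = -1, 1.
Hence y_h = C1*exp(-x) + C2*exp(x).
For the particular solution try y_p = A0 + A1*x. Substituting and matching coefficients of each power of x gives A0 = -3, A1 = -6, so y_p = -3 - 6*x.

y = -3 - 6*x + C1*exp(-x) + C2*exp(x)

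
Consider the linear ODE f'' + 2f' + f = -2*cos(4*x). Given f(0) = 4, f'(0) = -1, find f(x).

Characteristic equation r² + 2r + 1 = 0 has discriminant (2)² - 4·(1) = 0, so r = -1 is a repeated root.
Hence f_h = (C1 + C2*x)*exp(-x).
Try f_p = A*cos(4*x) + B*sin(4*x). Substituting and equating the coefficients of cos(4x) and sin(4x) gives A = 30/289, B = -16/289, so f_p = -16*sin(4*x)/289 + 30*cos(4*x)/289.
General solution: f = -16*sin(4*x)/289 + 30*cos(4*x)/289 + C1*exp(-x) + C2*x*exp(-x).
Apply the initial conditions: f(0) = 30/289 + C1 = 4 and f'(0) = -64/289 + C2 - C1 = -1. Solving gives C1 = 1126/289, C2 = 53/17.

f = -16*sin(4*x)/289 + 30*cos(4*x)/289 + 1126*exp(-x)/289 + 53*x*exp(-x)/17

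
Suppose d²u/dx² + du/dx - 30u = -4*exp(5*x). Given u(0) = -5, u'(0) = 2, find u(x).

Characteristic equation r² + r - 30 = 0 factors as (r - 5)(r + 6) = 0, so r = 5, -6.
Hence u_h = C1*exp(5*x) + C2*exp(-6*x).
Since exp(5*x) solves the homogeneous equation (r = 5 is a root of multiplicity 1), multiply the trial by x. Try u_p = A*x*exp(5*x). Substituting into the equation and dividing by exp(5*x) gives A = -4/11, so u_p = -4*x*exp(5*x)/11.
General solution: u = C1*exp(5*x) + C2*exp(-6*x) - 4*x*exp(5*x)/11.
Apply the initial conditions: u(0) = C1 + C2 = -5 and u'(0) = -4/11 - 6*C2 + 5*C1 = 2. Solving gives C1 = -304/121, C2 = -301/121.

u = -304*exp(5*x)/121 - 301*exp(-6*x)/121 - 4*x*exp(5*x)/11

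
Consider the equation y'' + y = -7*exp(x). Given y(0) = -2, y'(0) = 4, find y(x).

Characteristic equation r² + 1 = 0 has discriminant (0)² - 4·(1) = -4 < 0, so r = ± i.
Hence y_h = C1*cos(x) + C2*sin(x).
Try y_p = A*exp(x). Substituting into the equation and dividing by exp(x) gives A = -7/2, so y_p = -7*exp(x)/2.
General solution: y = -7*exp(x)/2 + C1*cos(x) + C2*sin(x).
Apply the initial conditions: y(0) = -7/2 + C1 = -2 and y'(0) = -7/2 + C2 = 4. Solving gives C1 = 3/2, C2 = 15/2.

y = -7*exp(x)/2 + 3*cos(x)/2 + 15*sin(x)/2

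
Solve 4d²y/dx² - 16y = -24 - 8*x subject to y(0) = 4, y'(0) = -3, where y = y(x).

y = 3/2 + x/2 + 3*exp(2*x)/8 + 17*exp(-2*x)/8

Divide through by 4: y'' - 4y = -6 - 2*x.
Characteristic equation r² - 4 = 0 factors as (r - 2)(r + 2) = 0, so r = 2, -2.
Hence y_h = C1*exp(2*x) + C2*exp(-2*x).
For the particular solution try y_p = A0 + A1*x. Substituting and matching coefficients of each power of x gives A0 = 3/2, A1 = 1/2, so y_p = 3/2 + x/2.
General solution: y = 3/2 + x/2 + C1*exp(2*x) + C2*exp(-2*x).
Apply the initial conditions: y(0) = 3/2 + C1 + C2 = 4 and y'(0) = 1/2 - 2*C2 + 2*C1 = -3. Solving gives C1 = 3/8, C2 = 17/8.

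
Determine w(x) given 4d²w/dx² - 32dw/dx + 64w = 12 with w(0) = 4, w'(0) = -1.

Divide through by 4: w'' - 8w' + 16w = 3.
Characteristic equation r² - 8r + 16 = 0 has discriminant (-8)² - 4·(16) = 0, so r = 4 is a repeated root.
Hence w_h = (C1 + C2*x)*exp(4*x).
For the particular solution try w_p = A0. Substituting and matching coefficients of each power of x gives A0 = 3/16, so w_p = 3/16.
General solution: w = 3/16 + C1*exp(4*x) + C2*x*exp(4*x).
Apply the initial conditions: w(0) = 3/16 + C1 = 4 and w'(0) = C2 + 4*C1 = -1. Solving gives C1 = 61/16, C2 = -65/4.

w = 3/16 + 61*exp(4*x)/16 - 65*x*exp(4*x)/4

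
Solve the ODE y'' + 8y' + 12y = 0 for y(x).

y = C1*exp(-6*x) + C2*exp(-2*x)

Characteristic equation r² + 8r + 12 = 0 factors as (r + 6)(r + 2) = 0, so r = -6, -2.
Hence y_h = C1*exp(-6*x) + C2*exp(-2*x).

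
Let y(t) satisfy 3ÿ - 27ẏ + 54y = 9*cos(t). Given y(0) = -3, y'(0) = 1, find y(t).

y = -199*exp(3*t)/30 - 27*sin(t)/370 + 51*cos(t)/370 + 388*exp(6*t)/111

Divide through by 3: y'' - 9y' + 18y = 3*cos(t).
Characteristic equation r² - 9r + 18 = 0 factors as (r - 6)(r - 3) = 0, so r = 6, 3.
Hence y_h = C1*exp(6*t) + C2*exp(3*t).
Try y_p = A*cos(t) + B*sin(t). Substituting and equating the coefficients of cos(t) and sin(t) gives A = 51/370, B = -27/370, so y_p = -27*sin(t)/370 + 51*cos(t)/370.
General solution: y = -27*sin(t)/370 + 51*cos(t)/370 + C1*exp(6*t) + C2*exp(3*t).
Apply the initial conditions: y(0) = 51/370 + C1 + C2 = -3 and y'(0) = -27/370 + 3*C2 + 6*C1 = 1. Solving gives C1 = 388/111, C2 = -199/30.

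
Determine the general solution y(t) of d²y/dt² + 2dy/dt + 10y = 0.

y = C1*cos(3*t)*exp(-t) + C2*exp(-t)*sin(3*t)

Characteristic equation r² + 2r + 10 = 0 has discriminant (2)² - 4·(10) = -36 < 0, so r = -1 ± 3i.
Hence y_h = C1*cos(3*t)*exp(-t) + C2*exp(-t)*sin(3*t).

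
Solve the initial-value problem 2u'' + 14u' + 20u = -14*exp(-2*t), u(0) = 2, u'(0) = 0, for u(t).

u = -19*exp(-5*t)/9 + 37*exp(-2*t)/9 - 7*t*exp(-2*t)/3

Divide through by 2: u'' + 7u' + 10u = -7*exp(-2*t).
Characteristic equation r² + 7r + 10 = 0 factors as (r + 5)(r + 2) = 0, so r = -5, -2.
Hence u_h = C1*exp(-5*t) + C2*exp(-2*t).
Since exp(-2*t) solves the homogeneous equation (r = -2 is a root of multiplicity 1), multiply the trial by t. Try u_p = A*t*exp(-2*t). Substituting into the equation and dividing by exp(-2*t) gives A = -7/3, so u_p = -7*t*exp(-2*t)/3.
General solution: u = C1*exp(-5*t) + C2*exp(-2*t) - 7*t*exp(-2*t)/3.
Apply the initial conditions: u(0) = C1 + C2 = 2 and u'(0) = -7/3 - 5*C1 - 2*C2 = 0. Solving gives C1 = -19/9, C2 = 37/9.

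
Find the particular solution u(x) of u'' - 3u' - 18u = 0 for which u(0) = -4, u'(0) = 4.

Characteristic equation r² - 3r - 18 = 0 factors as (r - 6)(r + 3) = 0, so r = 6, -3.
Hence u_h = C1*exp(6*x) + C2*exp(-3*x).
Apply the initial conditions: u(0) = C1 + C2 = -4 and u'(0) = -3*C2 + 6*C1 = 4. Solving gives C1 = -8/9, C2 = -28/9.

u = -28*exp(-3*x)/9 - 8*exp(6*x)/9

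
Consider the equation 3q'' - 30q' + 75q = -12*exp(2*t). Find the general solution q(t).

q = -4*exp(2*t)/9 + C1*exp(5*t) + C2*t*exp(5*t)

Divide through by 3: q'' - 10q' + 25q = -4*exp(2*t).
Characteristic equation r² - 10r + 25 = 0 has discriminant (-10)² - 4·(25) = 0, so r = 5 is a repeated root.
Hence q_h = (C1 + C2*t)*exp(5*t).
Try q_p = A*exp(2*t). Substituting into the equation and dividing by exp(2*t) gives A = -4/9, so q_p = -4*exp(2*t)/9.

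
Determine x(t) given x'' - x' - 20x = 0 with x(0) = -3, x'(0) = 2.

x = -17*exp(-4*t)/9 - 10*exp(5*t)/9

Characteristic equation r² - r - 20 = 0 factors as (r - 5)(r + 4) = 0, so r = 5, -4.
Hence x_h = C1*exp(5*t) + C2*exp(-4*t).
Apply the initial conditions: x(0) = C1 + C2 = -3 and x'(0) = -4*C2 + 5*C1 = 2. Solving gives C1 = -10/9, C2 = -17/9.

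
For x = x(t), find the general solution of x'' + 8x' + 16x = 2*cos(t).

x = 16*sin(t)/289 + 30*cos(t)/289 + C1*exp(-4*t) + C2*t*exp(-4*t)

Characteristic equation r² + 8r + 16 = 0 has discriminant (8)² - 4·(16) = 0, so r = -4 is a repeated root.
Hence x_h = (C1 + C2*t)*exp(-4*t).
Try x_p = A*cos(t) + B*sin(t). Substituting and equating the coefficients of cos(t) and sin(t) gives A = 30/289, B = 16/289, so x_p = 16*sin(t)/289 + 30*cos(t)/289.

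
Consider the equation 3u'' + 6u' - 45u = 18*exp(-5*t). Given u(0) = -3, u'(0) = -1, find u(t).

Divide through by 3: u'' + 2u' - 15u = 6*exp(-5*t).
Characteristic equation r² + 2r - 15 = 0 factors as (r + 5)(r - 3) = 0, so r = -5, 3.
Hence u_h = C1*exp(-5*t) + C2*exp(3*t).
Since exp(-5*t) solves the homogeneous equation (r = -5 is a root of multiplicity 1), multiply the trial by t. Try u_p = A*t*exp(-5*t). Substituting into the equation and dividing by exp(-5*t) gives A = -3/4, so u_p = -3*t*exp(-5*t)/4.
General solution: u = C1*exp(-5*t) + C2*exp(3*t) - 3*t*exp(-5*t)/4.
Apply the initial conditions: u(0) = C1 + C2 = -3 and u'(0) = -3/4 - 5*C1 + 3*C2 = -1. Solving gives C1 = -35/32, C2 = -61/32.

u = -61*exp(3*t)/32 - 35*exp(-5*t)/32 - 3*t*exp(-5*t)/4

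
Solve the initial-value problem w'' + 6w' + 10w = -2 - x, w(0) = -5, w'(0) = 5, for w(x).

Characteristic equation r² + 6r + 10 = 0 has discriminant (6)² - 4·(10) = -4 < 0, so r = -3 ± i.
Hence w_h = C1*cos(x)*exp(-3*x) + C2*exp(-3*x)*sin(x).
For the particular solution try w_p = A0 + A1*x. Substituting and matching coefficients of each power of x gives A0 = -7/50, A1 = -1/10, so w_p = -7/50 - x/10.
General solution: w = -7/50 - x/10 + C1*cos(x)*exp(-3*x) + C2*exp(-3*x)*sin(x).
Apply the initial conditions: w(0) = -7/50 + C1 = -5 and w'(0) = -1/10 + C2 - 3*C1 = 5. Solving gives C1 = -243/50, C2 = -237/25.

w = -7/50 - x/10 - 243*cos(x)*exp(-3*x)/50 - 237*exp(-3*x)*sin(x)/25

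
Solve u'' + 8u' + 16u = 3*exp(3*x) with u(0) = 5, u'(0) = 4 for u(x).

u = 3*exp(3*x)/49 + 242*exp(-4*x)/49 + 165*x*exp(-4*x)/7

Characteristic equation r² + 8r + 16 = 0 has discriminant (8)² - 4·(16) = 0, so r = -4 is a repeated root.
Hence u_h = (C1 + C2*x)*exp(-4*x).
Try u_p = A*exp(3*x). Substituting into the equation and dividing by exp(3*x) gives A = 3/49, so u_p = 3*exp(3*x)/49.
General solution: u = 3*exp(3*x)/49 + C1*exp(-4*x) + C2*x*exp(-4*x).
Apply the initial conditions: u(0) = 3/49 + C1 = 5 and u'(0) = 9/49 + C2 - 4*C1 = 4. Solving gives C1 = 242/49, C2 = 165/7.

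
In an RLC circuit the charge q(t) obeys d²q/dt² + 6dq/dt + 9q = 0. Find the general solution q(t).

q = C1*exp(-3*t) + C2*t*exp(-3*t)

Characteristic equation r² + 6r + 9 = 0 has discriminant (6)² - 4·(9) = 0, so r = -3 is a repeated root.
Hence q_h = (C1 + C2*t)*exp(-3*t).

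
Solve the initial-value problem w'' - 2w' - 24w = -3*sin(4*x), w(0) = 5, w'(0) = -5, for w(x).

w = -3*cos(4*x)/208 + 15*sin(4*x)/208 + 96*exp(6*x)/65 + 283*exp(-4*x)/80

Characteristic equation r² - 2r - 24 = 0 factors as (r - 6)(r + 4) = 0, so r = 6, -4.
Hence w_h = C1*exp(6*x) + C2*exp(-4*x).
Try w_p = A*cos(4*x) + B*sin(4*x). Substituting and equating the coefficients of cos(4x) and sin(4x) gives A = -3/208, B = 15/208, so w_p = -3*cos(4*x)/208 + 15*sin(4*x)/208.
General solution: w = -3*cos(4*x)/208 + 15*sin(4*x)/208 + C1*exp(6*x) + C2*exp(-4*x).
Apply the initial conditions: w(0) = -3/208 + C1 + C2 = 5 and w'(0) = 15/52 - 4*C2 + 6*C1 = -5. Solving gives C1 = 96/65, C2 = 283/80.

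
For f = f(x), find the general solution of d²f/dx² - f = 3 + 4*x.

f = -3 - 4*x + C1*exp(x) + C2*exp(-x)

Characteristic equation r² - 1 = 0 factors as (r - 1)(r + 1) = 0, so r = 1, -1.
Hence f_h = C1*exp(x) + C2*exp(-x).
For the particular solution try f_p = A0 + A1*x. Substituting and matching coefficients of each power of x gives A0 = -3, A1 = -4, so f_p = -3 - 4*x.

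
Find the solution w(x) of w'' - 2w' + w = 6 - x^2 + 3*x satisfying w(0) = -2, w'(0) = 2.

w = 6 - x - x**2 - 8*exp(x) + 11*x*exp(x)

Characteristic equation r² - 2r + 1 = 0 has discriminant (-2)² - 4·(1) = 0, so r = 1 is a repeated root.
Hence w_h = (C1 + C2*x)*exp(x).
For the particular solution try w_p = A0 + A1*x + A2*x^2. Substituting and matching coefficients of each power of x gives A0 = 6, A1 = -1, A2 = -1, so w_p = 6 - x - x^2.
General solution: w = 6 - x - x^2 + C1*exp(x) + C2*x*exp(x).
Apply the initial conditions: w(0) = 6 + C1 = -2 and w'(0) = -1 + C1 + C2 = 2. Solving gives C1 = -8, C2 = 11.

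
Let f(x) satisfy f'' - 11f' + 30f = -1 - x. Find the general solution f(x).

Characteristic equation r² - 11r + 30 = 0 factors as (r - 6)(r - 5) = 0, so r = 6, 5.
Hence f_h = C1*exp(6*x) + C2*exp(5*x).
For the particular solution try f_p = A0 + A1*x. Substituting and matching coefficients of each power of x gives A0 = -41/900, A1 = -1/30, so f_p = -41/900 - x/30.

f = -41/900 - x/30 + C1*exp(6*x) + C2*exp(5*x)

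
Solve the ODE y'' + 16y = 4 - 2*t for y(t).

y = 1/4 - t/8 + C1*cos(4*t) + C2*sin(4*t)

Characteristic equation r² + 16 = 0 has discriminant (0)² - 4·(16) = -64 < 0, so r = ± 4i.
Hence y_h = C1*cos(4*t) + C2*sin(4*t).
For the particular solution try y_p = A0 + A1*t. Substituting and matching coefficients of each power of t gives A0 = 1/4, A1 = -1/8, so y_p = 1/4 - t/8.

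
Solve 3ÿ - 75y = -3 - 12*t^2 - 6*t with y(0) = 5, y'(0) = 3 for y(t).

Divide through by 3: y'' - 25y = -1 - 4*t^2 - 2*t.
Characteristic equation r² - 25 = 0 factors as (r + 5)(r - 5) = 0, so r = -5, 5.
Hence y_h = C1*exp(-5*t) + C2*exp(5*t).
For the particular solution try y_p = A0 + A1*t + A2*t^2. Substituting and matching coefficients of each power of t gives A0 = 33/625, A1 = 2/25, A2 = 4/25, so y_p = 33/625 + 2*t/25 + 4*t^2/25.
General solution: y = 33/625 + 2*t/25 + 4*t^2/25 + C1*exp(-5*t) + C2*exp(5*t).
Apply the initial conditions: y(0) = 33/625 + C1 + C2 = 5 and y'(0) = 2/25 - 5*C1 + 5*C2 = 3. Solving gives C1 = 2727/1250, C2 = 3457/1250.

y = 33/625 + 2*t/25 + 4*t**2/25 + 2727*exp(-5*t)/1250 + 3457*exp(5*t)/1250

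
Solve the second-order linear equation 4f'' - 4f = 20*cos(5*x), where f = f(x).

f = -5*cos(5*x)/26 + C1*exp(-x) + C2*exp(x)

Divide through by 4: f'' - f = 5*cos(5*x).
Characteristic equation r² - 1 = 0 factors as (r + 1)(r - 1) = 0, so r = -1, 1.
Hence f_h = C1*exp(-x) + C2*exp(x).
Try f_p = A*cos(5*x) + B*sin(5*x). Substituting and equating the coefficients of cos(5x) and sin(5x) gives A = -5/26, B = 0, so f_p = -5*cos(5*x)/26.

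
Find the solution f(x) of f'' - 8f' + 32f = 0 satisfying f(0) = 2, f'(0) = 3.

Characteristic equation r² - 8r + 32 = 0 has discriminant (-8)² - 4·(32) = -64 < 0, so r = 4 ± 4i.
Hence f_h = C1*cos(4*x)*exp(4*x) + C2*exp(4*x)*sin(4*x).
Apply the initial conditions: f(0) = C1 = 2 and f'(0) = 4*C1 + 4*C2 = 3. Solving gives C1 = 2, C2 = -5/4.

f = 2*cos(4*x)*exp(4*x) - 5*exp(4*x)*sin(4*x)/4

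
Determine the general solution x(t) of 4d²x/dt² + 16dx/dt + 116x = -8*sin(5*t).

x = -sin(5*t)/52 + 5*cos(5*t)/52 + C1*cos(5*t)*exp(-2*t) + C2*exp(-2*t)*sin(5*t)

Divide through by 4: x'' + 4x' + 29x = -2*sin(5*t).
Characteristic equation r² + 4r + 29 = 0 has discriminant (4)² - 4·(29) = -100 < 0, so r = -2 ± 5i.
Hence x_h = C1*cos(5*t)*exp(-2*t) + C2*exp(-2*t)*sin(5*t).
Try x_p = A*cos(5*t) + B*sin(5*t). Substituting and equating the coefficients of cos(5t) and sin(5t) gives A = 5/52, B = -1/52, so x_p = -sin(5*t)/52 + 5*cos(5*t)/52.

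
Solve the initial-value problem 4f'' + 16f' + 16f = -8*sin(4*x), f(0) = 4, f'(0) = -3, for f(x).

Divide through by 4: f'' + 4f' + 4f = -2*sin(4*x).
Characteristic equation r² + 4r + 4 = 0 has discriminant (4)² - 4·(4) = 0, so r = -2 is a repeated root.
Hence f_h = (C1 + C2*x)*exp(-2*x).
Try f_p = A*cos(4*x) + B*sin(4*x). Substituting and equating the coefficients of cos(4x) and sin(4x) gives A = 2/25, B = 3/50, so f_p = 2*cos(4*x)/25 + 3*sin(4*x)/50.
General solution: f = 2*cos(4*x)/25 + 3*sin(4*x)/50 + C1*exp(-2*x) + C2*x*exp(-2*x).
Apply the initial conditions: f(0) = 2/25 + C1 = 4 and f'(0) = 6/25 + C2 - 2*C1 = -3. Solving gives C1 = 98/25, C2 = 23/5.

f = 2*cos(4*x)/25 + 3*sin(4*x)/50 + 98*exp(-2*x)/25 + 23*x*exp(-2*x)/5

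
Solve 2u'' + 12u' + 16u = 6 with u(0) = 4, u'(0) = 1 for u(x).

Divide through by 2: u'' + 6u' + 8u = 3.
Characteristic equation r² + 6r + 8 = 0 factors as (r + 4)(r + 2) = 0, so r = -4, -2.
Hence u_h = C1*exp(-4*x) + C2*exp(-2*x).
For the particular solution try u_p = A0. Substituting and matching coefficients of each power of x gives A0 = 3/8, so u_p = 3/8.
General solution: u = 3/8 + C1*exp(-4*x) + C2*exp(-2*x).
Apply the initial conditions: u(0) = 3/8 + C1 + C2 = 4 and u'(0) = -4*C1 - 2*C2 = 1. Solving gives C1 = -33/8, C2 = 31/4.

u = 3/8 - 33*exp(-4*x)/8 + 31*exp(-2*x)/4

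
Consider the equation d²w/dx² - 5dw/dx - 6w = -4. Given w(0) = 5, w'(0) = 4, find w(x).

Characteristic equation r² - 5r - 6 = 0 factors as (r - 6)(r + 1) = 0, so r = 6, -1.
Hence w_h = C1*exp(6*x) + C2*exp(-x).
For the particular solution try w_p = A0. Substituting and matching coefficients of each power of x gives A0 = 2/3, so w_p = 2/3.
General solution: w = 2/3 + C1*exp(6*x) + C2*exp(-x).
Apply the initial conditions: w(0) = 2/3 + C1 + C2 = 5 and w'(0) = -C2 + 6*C1 = 4. Solving gives C1 = 25/21, C2 = 22/7.

w = 2/3 + 22*exp(-x)/7 + 25*exp(6*x)/21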